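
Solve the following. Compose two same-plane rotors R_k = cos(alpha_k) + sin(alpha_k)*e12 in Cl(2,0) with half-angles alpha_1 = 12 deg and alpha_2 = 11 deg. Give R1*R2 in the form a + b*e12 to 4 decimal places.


Same-plane rotors commute and their half-angles add:
R1*R2 = cos(a1 + a2) + sin(a1 + a2)*e12.
a1 + a2 = 12 + 11 = 23 deg
cos(23 deg) = 0.9205
sin(23 deg) = 0.3907
R1*R2 = 0.9205 + 0.3907*e12


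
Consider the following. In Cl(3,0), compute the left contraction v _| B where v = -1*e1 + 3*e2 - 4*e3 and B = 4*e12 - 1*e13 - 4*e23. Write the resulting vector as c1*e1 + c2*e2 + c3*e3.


Left contraction v _| B = <vB>_1 (grade-1 part of the geometric product vB).
Using e1_|e12 = e2, e2_|e12 = -e1, e1_|e13 = e3, e3_|e13 = -e1, e2_|e23 = e3, e3_|e23 = -e2:
e1 coeff: -v2*b12 - v3*b13 = -(3)*(4) - (-4)*(-1) = -16
e2 coeff: v1*b12 - v3*b23 = (-1)*(4) - (-4)*(-4) = -20
e3 coeff: v1*b13 + v2*b23 = (-1)*(-1) + (3)*(-4) = -11
v _| B = -16*e1 - 20*e2 - 11*e3


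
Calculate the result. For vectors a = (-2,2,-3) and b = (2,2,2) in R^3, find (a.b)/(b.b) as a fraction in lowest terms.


Projection coefficient = (a . b) / (b . b)
a . b = (-2)*2 + 2*2 + (-3)*2
= -4 + 4 + (-6) = -6
b . b = 2^2 + 2^2 + 2^2
= 4 + 4 + 4 = 12
Coefficient = -6/12
In lowest terms: -1/2


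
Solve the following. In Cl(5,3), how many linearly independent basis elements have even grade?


Even subalgebra dimension = 2^(n-1)
n = 5 + 3 = 8
2^(8 - 1) = 2^7 = 128
Verification: sum of C(8,k) for even k = 1 + 28 + 70 + 28 + 1 = 128
Result = 128


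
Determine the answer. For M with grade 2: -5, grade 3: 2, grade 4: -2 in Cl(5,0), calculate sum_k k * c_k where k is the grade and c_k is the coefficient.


Grade-weighted sum = sum of grade_k * coefficient_k
2*(-5) = -10
3*2 = 6
4*(-2) = -8
Total = -10 + 6 + (-8) = -12


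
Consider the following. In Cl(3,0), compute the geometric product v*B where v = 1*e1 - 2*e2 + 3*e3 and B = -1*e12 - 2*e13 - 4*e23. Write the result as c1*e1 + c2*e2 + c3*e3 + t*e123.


vB has grade-1 (vector) and grade-3 (trivector) parts: vB = (v _| B) + (v ^ B).
Vector part <vB>_1:
  e1: -v2*b12 - v3*b13 = -(-2)*(-1) - (3)*(-2) = 4
  e2: v1*b12 - v3*b23 = (1)*(-1) - (3)*(-4) = 11
  e3: v1*b13 + v2*b23 = (1)*(-2) + (-2)*(-4) = 6
Trivector part <vB>_3:
  e123: v1*b23 - v2*b13 + v3*b12 = (1)*(-4) - (-2)*(-2) + (3)*(-1) = -11
vB = 4*e1 + 11*e2 + 6*e3 - 11*e123


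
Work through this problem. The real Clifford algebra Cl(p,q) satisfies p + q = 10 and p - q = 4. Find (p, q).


We need p + q = 10 and p - q = 4.
Adding: 2p = 10 + 4 = 14, so p = 7.
Then q = 10 - 7 = 3.
(p, q) = (7, 3)


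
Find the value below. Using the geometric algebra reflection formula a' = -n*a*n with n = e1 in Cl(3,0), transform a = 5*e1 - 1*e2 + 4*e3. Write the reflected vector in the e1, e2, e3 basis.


Reflection formula: a' = -n*a*n, with n = e1 (unit vector, n^2 = 1).
For reflection through hyperplane perp to e1:
The component along e1 flips sign, others stay.
a = (5, -1, 4)
a' = (-5, -1, 4)
a' = -5*e1 - 1*e2 + 4*e3


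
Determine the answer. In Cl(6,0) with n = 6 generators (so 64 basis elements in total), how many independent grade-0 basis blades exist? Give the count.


Number of grade-k basis blades in Cl(p,q) with n = p + q is C(n, k).
n = 6 + 0 = 6
C(6, 0) = 6! / (0! * 6!)
= 720 / (1 * 720)
= 1


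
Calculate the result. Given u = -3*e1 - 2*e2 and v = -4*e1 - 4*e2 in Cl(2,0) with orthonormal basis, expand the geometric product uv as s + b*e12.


Expand: (-3*e1 - 2*e2)(-4*e1 - 4*e2)
= (-3)*(-4)*e1e1 + (-3)*(-4)*e1e2 + (-2)*(-4)*e2e1 + (-2)*(-4)*e2e2
Using e1^2 = e2^2 = 1, e2e1 = -e1e2:
Scalar part s = (-3)*(-4) + (-2)*(-4) = 12 + 8 = 20
Bivector part b = (-3)*(-4) - (-2)*(-4) = 12 - 8 = 4
uv = 20 + 4*e12


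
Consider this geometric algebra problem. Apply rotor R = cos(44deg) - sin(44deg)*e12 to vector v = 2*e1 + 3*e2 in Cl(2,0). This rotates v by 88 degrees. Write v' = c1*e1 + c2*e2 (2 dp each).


Rotor R = cos(44deg) - sin(44deg)*e12
Rotation angle theta = 2 * 44 = 88 degrees
v' = R*v*~R rotates v by theta.
cos(88deg) = 0.0349, sin(88deg) = 0.9994
v'_1 = 2*cos(88deg) - 3*sin(88deg)
= 2*0.0349 - 3*0.9994
= -2.93
v'_2 = 2*sin(88deg) + 3*cos(88deg)
= 2*0.9994 + 3*0.0349
= 2.10
v' = -2.93*e1 + 2.10*e2


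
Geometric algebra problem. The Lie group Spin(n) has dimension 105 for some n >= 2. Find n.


dim Spin(n) = dim so(n) = n(n-1)/2.
Solve n(n-1)/2 = 105, i.e. n^2 - n - 210 = 0.
Discriminant = 1 + 8*105 = 841
n = (1 + sqrt(841))/2 = (1 + 29)/2 = 15


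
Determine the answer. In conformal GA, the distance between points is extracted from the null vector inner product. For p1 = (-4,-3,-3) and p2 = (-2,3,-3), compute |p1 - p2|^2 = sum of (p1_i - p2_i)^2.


p1 - p2 = (-2, -6, 0)
|p1 - p2|^2 = (-2)^2 + (-6)^2 + 0^2
= 4 + 36 + 0
= 40


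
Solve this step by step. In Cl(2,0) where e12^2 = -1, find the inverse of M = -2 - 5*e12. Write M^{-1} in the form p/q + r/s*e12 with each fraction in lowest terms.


M = -2 - 5*e12, where e12^2 = -1.
Since M commutes with its reverse ~M = a - b*e12, M * ~M = a^2 - b^2*e12^2 = a^2 + b^2.
So M^{-1} = ~M / (a^2 + b^2) = (a - b*e12)/(a^2 + b^2).
a^2 + b^2 = 4 + 25 = 29
Scalar part = -2/29 = -2/29
Bivector coeff = 5/29 = 5/29
M^{-1} = -2/29 + 5/29*e12


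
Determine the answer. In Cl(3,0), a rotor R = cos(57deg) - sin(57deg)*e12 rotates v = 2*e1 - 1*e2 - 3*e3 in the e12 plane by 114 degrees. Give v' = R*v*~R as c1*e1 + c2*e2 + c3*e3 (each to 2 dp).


Rotor R = cos(57deg) - sin(57deg)*e12
Rotation angle theta = 2 * 57 = 114 degrees in the e12 plane (e1 -> e2).
The component perpendicular to the plane (e3) is invariant: v'_3 = v3 = -3.00
cos(114deg) = -0.4067, sin(114deg) = 0.9135
v'_1 = v1*cos(theta) - v2*sin(theta) = 2*(-0.4067) - (-1)*0.9135 = 0.10
v'_2 = v1*sin(theta) + v2*cos(theta) = 2*0.9135 + (-1)*(-0.4067) = 2.23
v' = 0.10*e1 + 2.23*e2 - 3.00*e3


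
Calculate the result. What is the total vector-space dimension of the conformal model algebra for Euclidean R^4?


The conformal model of R^4 uses Cl(5,1): the 4 Euclidean generators plus two extra orthogonal generators e+ (e+^2 = +1) and e- (e-^2 = -1), from which the null vectors e0, einf are built.
Number of generators m = 4 + 2 = 6.
dim Cl(p,q) = 2^m = 2^6 = 64


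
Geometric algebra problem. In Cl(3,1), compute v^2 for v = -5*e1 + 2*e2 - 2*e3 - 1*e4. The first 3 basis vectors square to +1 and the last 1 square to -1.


v^2 = sum of c_i^2 * e_i^2
Positive signature terms (e_i^2 = +1): (-5)^2 + 2^2 + (-2)^2 = 33
Negative signature terms (e_j^2 = -1): (-1)^2 = 1
v^2 = 33 - 1 = 32


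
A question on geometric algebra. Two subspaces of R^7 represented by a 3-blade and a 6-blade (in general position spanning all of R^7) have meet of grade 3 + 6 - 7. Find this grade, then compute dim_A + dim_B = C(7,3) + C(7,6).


Meet grade = grade(A) + grade(B) - n
= 3 + 6 - 7 = 2
C(7,3) = 35
C(7,6) = 7
dim_A + dim_B = 35 + 7 = 42


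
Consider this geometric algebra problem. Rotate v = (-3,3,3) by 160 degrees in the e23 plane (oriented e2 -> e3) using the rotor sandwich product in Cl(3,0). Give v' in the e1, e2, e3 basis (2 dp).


Rotor R = cos(80deg) - sin(80deg)*e23
Rotation angle theta = 2 * 80 = 160 degrees in the e23 plane (e2 -> e3).
The component perpendicular to the plane (e1) is invariant: v'_1 = v1 = -3.00
cos(160deg) = -0.9397, sin(160deg) = 0.3420
v'_2 = v2*cos(theta) - v3*sin(theta) = 3*(-0.9397) - 3*0.3420 = -3.85
v'_3 = v2*sin(theta) + v3*cos(theta) = 3*0.3420 + 3*(-0.9397) = -1.79
v' = -3.00*e1 - 3.85*e2 - 1.79*e3


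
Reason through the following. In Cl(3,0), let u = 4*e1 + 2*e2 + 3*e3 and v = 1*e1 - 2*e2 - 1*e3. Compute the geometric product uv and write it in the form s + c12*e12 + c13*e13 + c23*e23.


In Cl(3,0): e_i^2 = 1, e_ie_j = -e_je_i for i != j.
Scalar part = u . v = 4*1 + 2*(-2) + 3*(-1)
= 4 + (-4) + (-3) = -3
e12 coeff = 4*(-2) - 2*1 = -8 - 2 = -10
e13 coeff = 4*(-1) - 3*1 = -4 - 3 = -7
e23 coeff = 2*(-1) - 3*(-2) = -2 - (-6) = 4
uv = -3 - 10*e12 - 7*e13 + 4*e23


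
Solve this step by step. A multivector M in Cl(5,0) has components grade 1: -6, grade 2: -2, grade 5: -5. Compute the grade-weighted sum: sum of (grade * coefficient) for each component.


Grade-weighted sum = sum of grade_k * coefficient_k
1*(-6) = -6
2*(-2) = -4
5*(-5) = -25
Total = -6 + (-4) + (-25) = -35


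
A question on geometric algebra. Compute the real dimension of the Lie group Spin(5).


Spin(n) double-covers SO(n); both have Lie algebra so(n) of dimension n(n-1)/2.
n = 5
n(n-1) = 5 * 4 = 20
dim Spin(5) = 20/2 = 10


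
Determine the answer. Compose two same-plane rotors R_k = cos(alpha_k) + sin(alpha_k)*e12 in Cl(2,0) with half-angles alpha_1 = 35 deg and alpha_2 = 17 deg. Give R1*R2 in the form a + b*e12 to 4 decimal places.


Same-plane rotors commute and their half-angles add:
R1*R2 = cos(a1 + a2) + sin(a1 + a2)*e12.
a1 + a2 = 35 + 17 = 52 deg
cos(52 deg) = 0.6157
sin(52 deg) = 0.7880
R1*R2 = 0.6157 + 0.7880*e12


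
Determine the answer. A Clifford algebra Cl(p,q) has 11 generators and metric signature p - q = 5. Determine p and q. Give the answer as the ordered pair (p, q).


We need p + q = 11 and p - q = 5.
Adding: 2p = 11 + 5 = 16, so p = 8.
Then q = 11 - 8 = 3.
(p, q) = (8, 3)


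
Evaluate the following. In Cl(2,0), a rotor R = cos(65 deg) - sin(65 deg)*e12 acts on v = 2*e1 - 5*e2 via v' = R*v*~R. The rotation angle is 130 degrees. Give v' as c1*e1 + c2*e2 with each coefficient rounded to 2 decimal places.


Rotor R = cos(65deg) - sin(65deg)*e12
Rotation angle theta = 2 * 65 = 130 degrees
v' = R*v*~R rotates v by theta.
cos(130deg) = -0.6428, sin(130deg) = 0.7660
v'_1 = 2*cos(130deg) - (-5)*sin(130deg)
= 2*(-0.6428) - (-5)*0.7660
= 2.54
v'_2 = 2*sin(130deg) + (-5)*cos(130deg)
= 2*0.7660 + (-5)*(-0.6428)
= 4.75
v' = 2.54*e1 + 4.75*e2


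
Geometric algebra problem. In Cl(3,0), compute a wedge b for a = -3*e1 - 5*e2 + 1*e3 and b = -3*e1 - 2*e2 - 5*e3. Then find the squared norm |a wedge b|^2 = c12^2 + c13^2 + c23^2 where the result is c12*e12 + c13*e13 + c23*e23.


a wedge b = (a1*b2 - a2*b1)*e12 + (a1*b3 - a3*b1)*e13 + (a2*b3 - a3*b2)*e23
e12 coeff: (-3)*(-2) - (-5)*(-3) = 6 - 15 = -9
e13 coeff: (-3)*(-5) - 1*(-3) = 15 - (-3) = 18
e23 coeff: (-5)*(-5) - 1*(-2) = 25 - (-2) = 27
|a wedge b|^2 = (-9)^2 + 18^2 + 27^2
= 81 + 324 + 729
= 1134


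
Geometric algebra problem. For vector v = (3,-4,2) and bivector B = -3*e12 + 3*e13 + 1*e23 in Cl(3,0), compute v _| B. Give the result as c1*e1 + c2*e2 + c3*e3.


Left contraction v _| B = <vB>_1 (grade-1 part of the geometric product vB).
Using e1_|e12 = e2, e2_|e12 = -e1, e1_|e13 = e3, e3_|e13 = -e1, e2_|e23 = e3, e3_|e23 = -e2:
e1 coeff: -v2*b12 - v3*b13 = -(-4)*(-3) - (2)*(3) = -18
e2 coeff: v1*b12 - v3*b23 = (3)*(-3) - (2)*(1) = -11
e3 coeff: v1*b13 + v2*b23 = (3)*(3) + (-4)*(1) = 5
v _| B = -18*e1 - 11*e2 + 5*e3


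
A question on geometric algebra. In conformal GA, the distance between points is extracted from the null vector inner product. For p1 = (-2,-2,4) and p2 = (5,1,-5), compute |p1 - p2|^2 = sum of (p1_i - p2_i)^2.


p1 - p2 = (-7, -3, 9)
|p1 - p2|^2 = (-7)^2 + (-3)^2 + 9^2
= 49 + 9 + 81
= 139


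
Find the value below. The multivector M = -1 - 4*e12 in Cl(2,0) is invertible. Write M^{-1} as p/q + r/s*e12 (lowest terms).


M = -1 - 4*e12, where e12^2 = -1.
Since M commutes with its reverse ~M = a - b*e12, M * ~M = a^2 - b^2*e12^2 = a^2 + b^2.
So M^{-1} = ~M / (a^2 + b^2) = (a - b*e12)/(a^2 + b^2).
a^2 + b^2 = 1 + 16 = 17
Scalar part = -1/17 = -1/17
Bivector coeff = 4/17 = 4/17
M^{-1} = -1/17 + 4/17*e12


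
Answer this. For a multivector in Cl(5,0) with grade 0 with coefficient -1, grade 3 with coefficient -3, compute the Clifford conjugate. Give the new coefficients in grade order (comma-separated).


Clifford conjugate sign for grade k: (-1)^(k(k+1)/2)
Grade 0: (-1)^(0*1/2) = (-1)^0 = 1, coeff -1 -> -1
Grade 3: (-1)^(3*4/2) = (-1)^6 = 1, coeff -3 -> -3
Conjugated coefficients: -1, -3


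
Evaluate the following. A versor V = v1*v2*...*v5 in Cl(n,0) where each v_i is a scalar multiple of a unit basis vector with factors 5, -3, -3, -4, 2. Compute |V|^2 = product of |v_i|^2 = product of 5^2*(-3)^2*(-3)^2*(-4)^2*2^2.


Each vector v_i has |v_i|^2 = s_i^2
Squared scales: 5^2 = 25, (-3)^2 = 9, (-3)^2 = 9, (-4)^2 = 16, 2^2 = 4
|V|^2 = 25 * 9 * 9 * 16 * 4
= 129600


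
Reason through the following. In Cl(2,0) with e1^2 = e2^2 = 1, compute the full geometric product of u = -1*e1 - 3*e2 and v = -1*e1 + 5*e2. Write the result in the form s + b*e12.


Expand: (-1*e1 - 3*e2)(-1*e1 + 5*e2)
= (-1)*(-1)*e1e1 + (-1)*5*e1e2 + (-3)*(-1)*e2e1 + (-3)*5*e2e2
Using e1^2 = e2^2 = 1, e2e1 = -e1e2:
Scalar part s = (-1)*(-1) + (-3)*5 = 1 + (-15) = -14
Bivector part b = (-1)*5 - (-3)*(-1) = -5 - 3 = -8
uv = -14 - 8*e12


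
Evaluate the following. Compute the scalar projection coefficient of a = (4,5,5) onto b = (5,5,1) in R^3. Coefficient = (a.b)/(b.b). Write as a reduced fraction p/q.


Projection coefficient = (a . b) / (b . b)
a . b = 4*5 + 5*5 + 5*1
= 20 + 25 + 5 = 50
b . b = 5^2 + 5^2 + 1^2
= 25 + 25 + 1 = 51
Coefficient = 50/51
In lowest terms: 50/51


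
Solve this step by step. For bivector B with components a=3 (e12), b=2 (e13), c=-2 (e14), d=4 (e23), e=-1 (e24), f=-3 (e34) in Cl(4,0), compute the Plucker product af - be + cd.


Plucker relation: af - be + cd
a*f = 3*(-3) = -9
b*e = 2*(-1) = -2
c*d = (-2)*4 = -8
af - be + cd = -9 - (-2) + (-8)
= -15


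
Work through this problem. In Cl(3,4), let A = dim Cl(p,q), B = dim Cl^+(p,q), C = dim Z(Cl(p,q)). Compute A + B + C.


n = 3 + 4 = 7
Total dim = 2^7 = 128
Even subalgebra dim = 2^6 = 64
n is odd, so center dim = 2
Sum = 128 + 64 + 2 = 194


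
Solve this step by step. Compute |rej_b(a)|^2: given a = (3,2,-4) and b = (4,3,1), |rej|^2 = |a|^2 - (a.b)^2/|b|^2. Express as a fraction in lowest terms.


|a|^2 = 3^2 + 2^2 + (-4)^2 = 29
|b|^2 = 4^2 + 3^2 + 1^2 = 26
a . b = 3*4 + 2*3 + (-4)*1 = 14
(a.b)^2 = 14^2 = 196
|rej|^2 = 29 - 196/26
= (754 - 196)/26
= 558/26
In lowest terms: 279/13


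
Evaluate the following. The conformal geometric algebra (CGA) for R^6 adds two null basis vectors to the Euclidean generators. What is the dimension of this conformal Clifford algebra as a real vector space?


The conformal model of R^6 uses Cl(7,1): the 6 Euclidean generators plus two extra orthogonal generators e+ (e+^2 = +1) and e- (e-^2 = -1), from which the null vectors e0, einf are built.
Number of generators m = 6 + 2 = 8.
dim Cl(p,q) = 2^m = 2^8 = 256


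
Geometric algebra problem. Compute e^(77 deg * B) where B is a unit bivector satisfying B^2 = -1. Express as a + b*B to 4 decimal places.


For a unit bivector B with B^2 = -1, the exponential series gives
e^(theta*B) = cos(theta) + sin(theta)*B (the GA analogue of Euler's formula).
theta = 77 degrees = 1.343904 rad
cos(77 deg) = 0.2250
sin(77 deg) = 0.9744
exp(theta*B) = 0.2250 + 0.9744*B


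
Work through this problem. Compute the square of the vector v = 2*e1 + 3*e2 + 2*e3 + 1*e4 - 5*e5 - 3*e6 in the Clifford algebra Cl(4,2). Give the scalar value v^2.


v^2 = sum of c_i^2 * e_i^2
Positive signature terms (e_i^2 = +1): 2^2 + 3^2 + 2^2 + 1^2 = 18
Negative signature terms (e_j^2 = -1): (-5)^2 + (-3)^2 = 34
v^2 = 18 - 34 = -16


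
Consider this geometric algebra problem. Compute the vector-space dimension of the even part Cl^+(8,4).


Even subalgebra dimension = 2^(n-1)
n = 8 + 4 = 12
2^(12 - 1) = 2^11 = 2048
Verification: sum of C(12,k) for even k = 1 + 66 + 495 + 924 + 495 + 66 + 1 = 2048
Result = 2048


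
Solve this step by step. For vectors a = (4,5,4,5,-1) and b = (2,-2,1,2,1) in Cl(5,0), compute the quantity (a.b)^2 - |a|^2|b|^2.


a . b = 4*2 + 5*(-2) + 4*1 + 5*2 + (-1)*1
= 8 + (-10) + 4 + 10 + (-1) = 11
|a|^2 = 4^2 + 5^2 + 4^2 + 5^2 + (-1)^2 = 83
|b|^2 = 2^2 + (-2)^2 + 1^2 + 2^2 + 1^2 = 14
(a.b)^2 = 11^2 = 121
|a|^2 * |b|^2 = 83 * 14 = 1162
Result = 121 - 1162 = -1041


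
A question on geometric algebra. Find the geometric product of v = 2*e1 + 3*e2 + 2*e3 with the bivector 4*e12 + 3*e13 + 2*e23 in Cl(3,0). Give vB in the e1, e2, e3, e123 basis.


vB has grade-1 (vector) and grade-3 (trivector) parts: vB = (v _| B) + (v ^ B).
Vector part <vB>_1:
  e1: -v2*b12 - v3*b13 = -(3)*(4) - (2)*(3) = -18
  e2: v1*b12 - v3*b23 = (2)*(4) - (2)*(2) = 4
  e3: v1*b13 + v2*b23 = (2)*(3) + (3)*(2) = 12
Trivector part <vB>_3:
  e123: v1*b23 - v2*b13 + v3*b12 = (2)*(2) - (3)*(3) + (2)*(4) = 3
vB = -18*e1 + 4*e2 + 12*e3 + 3*e123


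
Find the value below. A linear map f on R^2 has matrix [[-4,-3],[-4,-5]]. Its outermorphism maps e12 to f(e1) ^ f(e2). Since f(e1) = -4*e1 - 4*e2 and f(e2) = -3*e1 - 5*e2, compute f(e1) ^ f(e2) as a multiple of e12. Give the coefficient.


The outermorphism of a linear map f sends e1^e2 to f(e1)^f(e2).
f(e1) = -4*e1 - 4*e2
f(e2) = -3*e1 - 5*e2
f(e1) ^ f(e2) = (-4*e1 - 4*e2) ^ (-3*e1 - 5*e2)
= (-4)*(-5)*e12 + (-4)*(-3)*e21
= (20 - 12)*e12
= 8*e12
Coefficient = 8


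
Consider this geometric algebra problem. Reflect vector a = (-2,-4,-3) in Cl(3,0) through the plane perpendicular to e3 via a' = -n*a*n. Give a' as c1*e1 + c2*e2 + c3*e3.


Reflection formula: a' = -n*a*n, with n = e3 (unit vector, n^2 = 1).
For reflection through hyperplane perp to e3:
The component along e3 flips sign, others stay.
a = (-2, -4, -3)
a' = (-2, -4, 3)
a' = -2*e1 - 4*e2 + 3*e3


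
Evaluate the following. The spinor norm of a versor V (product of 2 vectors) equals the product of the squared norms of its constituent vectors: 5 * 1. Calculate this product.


Spinor norm N(V) = |v1|^2 * |v2|^2 * ... * |v2|^2
= 5 * 1
Running product: 5, 5
N(V) = 5


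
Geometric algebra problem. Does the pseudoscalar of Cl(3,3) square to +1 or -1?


The pseudoscalar I = e1...e_n (product of all n generators) of Cl(p,q) satisfies I^2 = (-1)^(q + n(n-1)/2).
p = 3, q = 3, n = p + q = 6
n(n-1)/2 = 6 * 5 / 2 = 15
Exponent = q + n(n-1)/2 = 3 + 15 = 18
I^2 = (-1)^18 = +1


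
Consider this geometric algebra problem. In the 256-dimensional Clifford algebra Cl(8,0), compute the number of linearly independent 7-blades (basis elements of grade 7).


Number of grade-k basis blades in Cl(p,q) with n = p + q is C(n, k).
n = 8 + 0 = 8
C(8, 7) = 8! / (7! * 1!)
= 40320 / (5040 * 1)
= 8


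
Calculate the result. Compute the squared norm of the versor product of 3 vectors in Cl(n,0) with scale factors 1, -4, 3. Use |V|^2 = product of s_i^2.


Each vector v_i has |v_i|^2 = s_i^2
Squared scales: 1^2 = 1, (-4)^2 = 16, 3^2 = 9
|V|^2 = 1 * 16 * 9
= 144


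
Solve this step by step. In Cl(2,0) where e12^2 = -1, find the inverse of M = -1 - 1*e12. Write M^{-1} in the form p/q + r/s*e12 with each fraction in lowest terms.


M = -1 - 1*e12, where e12^2 = -1.
Since M commutes with its reverse ~M = a - b*e12, M * ~M = a^2 - b^2*e12^2 = a^2 + b^2.
So M^{-1} = ~M / (a^2 + b^2) = (a - b*e12)/(a^2 + b^2).
a^2 + b^2 = 1 + 1 = 2
Scalar part = -1/2 = -1/2
Bivector coeff = 1/2 = 1/2
M^{-1} = -1/2 + 1/2*e12


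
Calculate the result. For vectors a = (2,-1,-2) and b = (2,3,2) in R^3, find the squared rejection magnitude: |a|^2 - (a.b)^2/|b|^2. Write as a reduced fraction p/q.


|a|^2 = 2^2 + (-1)^2 + (-2)^2 = 9
|b|^2 = 2^2 + 3^2 + 2^2 = 17
a . b = 2*2 + (-1)*3 + (-2)*2 = -3
(a.b)^2 = (-3)^2 = 9
|rej|^2 = 9 - 9/17
= (153 - 9)/17
= 144/17
In lowest terms: 144/17


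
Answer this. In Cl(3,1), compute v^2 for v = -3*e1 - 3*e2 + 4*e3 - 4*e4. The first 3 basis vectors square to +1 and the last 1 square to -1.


v^2 = sum of c_i^2 * e_i^2
Positive signature terms (e_i^2 = +1): (-3)^2 + (-3)^2 + 4^2 = 34
Negative signature terms (e_j^2 = -1): (-4)^2 = 16
v^2 = 34 - 16 = 18


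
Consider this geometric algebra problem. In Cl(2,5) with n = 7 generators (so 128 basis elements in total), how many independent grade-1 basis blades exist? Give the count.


Number of grade-k basis blades in Cl(p,q) with n = p + q is C(n, k).
n = 2 + 5 = 7
C(7, 1) = 7! / (1! * 6!)
= 5040 / (1 * 720)
= 7


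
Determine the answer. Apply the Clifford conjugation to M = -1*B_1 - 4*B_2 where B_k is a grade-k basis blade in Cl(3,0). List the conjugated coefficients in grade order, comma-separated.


Clifford conjugate sign for grade k: (-1)^(k(k+1)/2)
Grade 1: (-1)^(1*2/2) = (-1)^1 = -1, coeff -1 -> 1
Grade 2: (-1)^(2*3/2) = (-1)^3 = -1, coeff -4 -> 4
Conjugated coefficients: 1, 4


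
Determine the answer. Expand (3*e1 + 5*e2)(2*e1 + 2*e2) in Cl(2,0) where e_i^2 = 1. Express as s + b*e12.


Expand: (3*e1 + 5*e2)(2*e1 + 2*e2)
= 3*2*e1e1 + 3*2*e1e2 + 5*2*e2e1 + 5*2*e2e2
Using e1^2 = e2^2 = 1, e2e1 = -e1e2:
Scalar part s = 3*2 + 5*2 = 6 + 10 = 16
Bivector part b = 3*2 - 5*2 = 6 - 10 = -4
uv = 16 - 4*e12


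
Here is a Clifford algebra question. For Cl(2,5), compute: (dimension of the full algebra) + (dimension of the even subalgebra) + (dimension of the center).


n = 2 + 5 = 7
Total dim = 2^7 = 128
Even subalgebra dim = 2^6 = 64
n is odd, so center dim = 2
Sum = 128 + 64 + 2 = 194


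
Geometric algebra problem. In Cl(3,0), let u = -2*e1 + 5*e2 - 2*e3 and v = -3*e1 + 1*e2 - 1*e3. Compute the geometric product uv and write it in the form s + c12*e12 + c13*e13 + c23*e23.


In Cl(3,0): e_i^2 = 1, e_ie_j = -e_je_i for i != j.
Scalar part = u . v = (-2)*(-3) + 5*1 + (-2)*(-1)
= 6 + 5 + 2 = 13
e12 coeff = (-2)*1 - 5*(-3) = -2 - (-15) = 13
e13 coeff = (-2)*(-1) - (-2)*(-3) = 2 - 6 = -4
e23 coeff = 5*(-1) - (-2)*1 = -5 - (-2) = -3
uv = 13 + 13*e12 - 4*e13 - 3*e23


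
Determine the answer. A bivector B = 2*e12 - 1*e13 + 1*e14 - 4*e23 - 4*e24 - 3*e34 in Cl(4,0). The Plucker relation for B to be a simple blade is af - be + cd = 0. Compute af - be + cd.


Plucker relation: af - be + cd
a*f = 2*(-3) = -6
b*e = (-1)*(-4) = 4
c*d = 1*(-4) = -4
af - be + cd = -6 - 4 + (-4)
= -14


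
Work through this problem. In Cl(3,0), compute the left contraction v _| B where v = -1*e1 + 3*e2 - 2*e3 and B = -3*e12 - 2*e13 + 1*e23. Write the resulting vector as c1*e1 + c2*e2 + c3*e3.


Left contraction v _| B = <vB>_1 (grade-1 part of the geometric product vB).
Using e1_|e12 = e2, e2_|e12 = -e1, e1_|e13 = e3, e3_|e13 = -e1, e2_|e23 = e3, e3_|e23 = -e2:
e1 coeff: -v2*b12 - v3*b13 = -(3)*(-3) - (-2)*(-2) = 5
e2 coeff: v1*b12 - v3*b23 = (-1)*(-3) - (-2)*(1) = 5
e3 coeff: v1*b13 + v2*b23 = (-1)*(-2) + (3)*(1) = 5
v _| B = 5*e1 + 5*e2 + 5*e3


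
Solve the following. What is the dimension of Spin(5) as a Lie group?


Spin(n) double-covers SO(n); both have Lie algebra so(n) of dimension n(n-1)/2.
n = 5
n(n-1) = 5 * 4 = 20
dim Spin(5) = 20/2 = 10


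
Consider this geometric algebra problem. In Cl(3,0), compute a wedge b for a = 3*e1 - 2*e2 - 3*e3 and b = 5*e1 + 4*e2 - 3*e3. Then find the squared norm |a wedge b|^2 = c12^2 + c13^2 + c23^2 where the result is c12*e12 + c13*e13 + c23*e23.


a wedge b = (a1*b2 - a2*b1)*e12 + (a1*b3 - a3*b1)*e13 + (a2*b3 - a3*b2)*e23
e12 coeff: 3*4 - (-2)*5 = 12 - (-10) = 22
e13 coeff: 3*(-3) - (-3)*5 = -9 - (-15) = 6
e23 coeff: (-2)*(-3) - (-3)*4 = 6 - (-12) = 18
|a wedge b|^2 = 22^2 + 6^2 + 18^2
= 484 + 36 + 324
= 844


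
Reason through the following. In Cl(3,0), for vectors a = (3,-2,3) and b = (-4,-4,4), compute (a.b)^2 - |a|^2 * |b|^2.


a . b = 3*(-4) + (-2)*(-4) + 3*4
= -12 + 8 + 12 = 8
|a|^2 = 3^2 + (-2)^2 + 3^2 = 22
|b|^2 = (-4)^2 + (-4)^2 + 4^2 = 48
(a.b)^2 = 8^2 = 64
|a|^2 * |b|^2 = 22 * 48 = 1056
Result = 64 - 1056 = -992


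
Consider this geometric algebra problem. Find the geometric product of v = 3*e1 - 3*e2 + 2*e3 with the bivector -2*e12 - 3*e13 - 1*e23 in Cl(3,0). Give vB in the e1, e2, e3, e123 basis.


vB has grade-1 (vector) and grade-3 (trivector) parts: vB = (v _| B) + (v ^ B).
Vector part <vB>_1:
  e1: -v2*b12 - v3*b13 = -(-3)*(-2) - (2)*(-3) = 0
  e2: v1*b12 - v3*b23 = (3)*(-2) - (2)*(-1) = -4
  e3: v1*b13 + v2*b23 = (3)*(-3) + (-3)*(-1) = -6
Trivector part <vB>_3:
  e123: v1*b23 - v2*b13 + v3*b12 = (3)*(-1) - (-3)*(-3) + (2)*(-2) = -16
vB = 0*e1 - 4*e2 - 6*e3 - 16*e123


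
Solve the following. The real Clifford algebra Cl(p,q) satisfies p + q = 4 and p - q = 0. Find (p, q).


We need p + q = 4 and p - q = 0.
Adding: 2p = 4 + 0 = 4, so p = 2.
Then q = 4 - 2 = 2.
(p, q) = (2, 2)


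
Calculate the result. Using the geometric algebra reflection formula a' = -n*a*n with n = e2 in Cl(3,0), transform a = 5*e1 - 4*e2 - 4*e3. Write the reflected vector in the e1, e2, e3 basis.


Reflection formula: a' = -n*a*n, with n = e2 (unit vector, n^2 = 1).
For reflection through hyperplane perp to e2:
The component along e2 flips sign, others stay.
a = (5, -4, -4)
a' = (5, 4, -4)
a' = 5*e1 + 4*e2 - 4*e3


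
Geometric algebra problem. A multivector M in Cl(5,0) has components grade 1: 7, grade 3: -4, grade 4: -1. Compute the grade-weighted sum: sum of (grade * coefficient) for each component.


Grade-weighted sum = sum of grade_k * coefficient_k
1*7 = 7
3*(-4) = -12
4*(-1) = -4
Total = 7 + (-12) + (-4) = -9


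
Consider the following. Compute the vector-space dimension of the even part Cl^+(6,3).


Even subalgebra dimension = 2^(n-1)
n = 6 + 3 = 9
2^(9 - 1) = 2^8 = 256
Verification: sum of C(9,k) for even k = 1 + 36 + 126 + 84 + 9 = 256
Result = 256


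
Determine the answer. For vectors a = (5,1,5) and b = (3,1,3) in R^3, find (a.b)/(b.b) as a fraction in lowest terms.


Projection coefficient = (a . b) / (b . b)
a . b = 5*3 + 1*1 + 5*3
= 15 + 1 + 15 = 31
b . b = 3^2 + 1^2 + 3^2
= 9 + 1 + 9 = 19
Coefficient = 31/19
In lowest terms: 31/19


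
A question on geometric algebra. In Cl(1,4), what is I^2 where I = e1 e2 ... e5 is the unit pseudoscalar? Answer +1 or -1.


The pseudoscalar I = e1...e_n (product of all n generators) of Cl(p,q) satisfies I^2 = (-1)^(q + n(n-1)/2).
p = 1, q = 4, n = p + q = 5
n(n-1)/2 = 5 * 4 / 2 = 10
Exponent = q + n(n-1)/2 = 4 + 10 = 14
I^2 = (-1)^14 = +1


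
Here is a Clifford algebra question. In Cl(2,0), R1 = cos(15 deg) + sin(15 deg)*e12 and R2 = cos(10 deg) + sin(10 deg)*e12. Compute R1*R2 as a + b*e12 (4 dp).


Same-plane rotors commute and their half-angles add:
R1*R2 = cos(a1 + a2) + sin(a1 + a2)*e12.
a1 + a2 = 15 + 10 = 25 deg
cos(25 deg) = 0.9063
sin(25 deg) = 0.4226
R1*R2 = 0.9063 + 0.4226*e12


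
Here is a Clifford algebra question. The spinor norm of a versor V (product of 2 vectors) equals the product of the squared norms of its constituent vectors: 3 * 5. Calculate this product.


Spinor norm N(V) = |v1|^2 * |v2|^2 * ... * |v2|^2
= 3 * 5
Running product: 3, 15
N(V) = 15


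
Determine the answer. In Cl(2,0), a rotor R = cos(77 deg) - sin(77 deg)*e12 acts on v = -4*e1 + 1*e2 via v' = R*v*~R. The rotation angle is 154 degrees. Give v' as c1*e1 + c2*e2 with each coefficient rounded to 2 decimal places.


Rotor R = cos(77deg) - sin(77deg)*e12
Rotation angle theta = 2 * 77 = 154 degrees
v' = R*v*~R rotates v by theta.
cos(154deg) = -0.8988, sin(154deg) = 0.4384
v'_1 = -4*cos(154deg) - 1*sin(154deg)
= -4*(-0.8988) - 1*0.4384
= 3.16
v'_2 = -4*sin(154deg) + 1*cos(154deg)
= -4*0.4384 + 1*(-0.8988)
= -2.65
v' = 3.16*e1 - 2.65*e2


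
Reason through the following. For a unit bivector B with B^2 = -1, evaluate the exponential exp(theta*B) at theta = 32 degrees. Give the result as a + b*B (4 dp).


For a unit bivector B with B^2 = -1, the exponential series gives
e^(theta*B) = cos(theta) + sin(theta)*B (the GA analogue of Euler's formula).
theta = 32 degrees = 0.558505 rad
cos(32 deg) = 0.8480
sin(32 deg) = 0.5299
exp(theta*B) = 0.8480 + 0.5299*B


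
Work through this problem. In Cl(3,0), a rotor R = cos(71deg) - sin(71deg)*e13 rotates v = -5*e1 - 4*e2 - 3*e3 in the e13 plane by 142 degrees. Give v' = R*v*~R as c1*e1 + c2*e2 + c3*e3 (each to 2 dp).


Rotor R = cos(71deg) - sin(71deg)*e13
Rotation angle theta = 2 * 71 = 142 degrees in the e13 plane (e1 -> e3).
The component perpendicular to the plane (e2) is invariant: v'_2 = v2 = -4.00
cos(142deg) = -0.7880, sin(142deg) = 0.6157
v'_1 = v1*cos(theta) - v3*sin(theta) = -5*(-0.7880) - (-3)*0.6157 = 5.79
v'_3 = v1*sin(theta) + v3*cos(theta) = -5*0.6157 + (-3)*(-0.7880) = -0.71
v' = 5.79*e1 - 4.00*e2 - 0.71*e3


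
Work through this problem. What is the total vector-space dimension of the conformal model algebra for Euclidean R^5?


The conformal model of R^5 uses Cl(6,1): the 5 Euclidean generators plus two extra orthogonal generators e+ (e+^2 = +1) and e- (e-^2 = -1), from which the null vectors e0, einf are built.
Number of generators m = 5 + 2 = 7.
dim Cl(p,q) = 2^m = 2^7 = 128


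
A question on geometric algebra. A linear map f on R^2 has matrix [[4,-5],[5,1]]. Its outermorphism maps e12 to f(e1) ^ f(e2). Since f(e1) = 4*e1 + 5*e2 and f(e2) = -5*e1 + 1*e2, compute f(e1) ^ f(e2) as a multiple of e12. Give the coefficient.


The outermorphism of a linear map f sends e1^e2 to f(e1)^f(e2).
f(e1) = 4*e1 + 5*e2
f(e2) = -5*e1 + 1*e2
f(e1) ^ f(e2) = (4*e1 + 5*e2) ^ (-5*e1 + 1*e2)
= 4*1*e12 + 5*(-5)*e21
= (4 - (-25))*e12
= 29*e12
Coefficient = 29


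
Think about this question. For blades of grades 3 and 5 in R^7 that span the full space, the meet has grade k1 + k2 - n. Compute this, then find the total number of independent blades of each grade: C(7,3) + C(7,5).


Meet grade = grade(A) + grade(B) - n
= 3 + 5 - 7 = 1
C(7,3) = 35
C(7,5) = 21
dim_A + dim_B = 35 + 21 = 56


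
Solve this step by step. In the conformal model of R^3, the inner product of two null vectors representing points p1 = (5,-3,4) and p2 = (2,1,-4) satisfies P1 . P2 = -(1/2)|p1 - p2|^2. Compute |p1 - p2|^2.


p1 - p2 = (3, -4, 8)
|p1 - p2|^2 = 3^2 + (-4)^2 + 8^2
= 9 + 16 + 64
= 89


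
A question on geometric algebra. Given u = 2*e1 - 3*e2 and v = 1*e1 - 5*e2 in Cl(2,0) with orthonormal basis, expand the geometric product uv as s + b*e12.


Expand: (2*e1 - 3*e2)(1*e1 - 5*e2)
= 2*1*e1e1 + 2*(-5)*e1e2 + (-3)*1*e2e1 + (-3)*(-5)*e2e2
Using e1^2 = e2^2 = 1, e2e1 = -e1e2:
Scalar part s = 2*1 + (-3)*(-5) = 2 + 15 = 17
Bivector part b = 2*(-5) - (-3)*1 = -10 - (-3) = -7
uv = 17 - 7*e12


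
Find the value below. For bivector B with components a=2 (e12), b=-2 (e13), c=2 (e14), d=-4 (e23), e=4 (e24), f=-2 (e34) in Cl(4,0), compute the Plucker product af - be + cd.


Plucker relation: af - be + cd
a*f = 2*(-2) = -4
b*e = (-2)*4 = -8
c*d = 2*(-4) = -8
af - be + cd = -4 - (-8) + (-8)
= -4


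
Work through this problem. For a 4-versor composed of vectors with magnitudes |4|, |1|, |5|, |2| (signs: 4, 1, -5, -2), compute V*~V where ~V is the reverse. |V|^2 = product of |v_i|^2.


Each vector v_i has |v_i|^2 = s_i^2
Squared scales: 4^2 = 16, 1^2 = 1, (-5)^2 = 25, (-2)^2 = 4
|V|^2 = 16 * 1 * 25 * 4
= 1600


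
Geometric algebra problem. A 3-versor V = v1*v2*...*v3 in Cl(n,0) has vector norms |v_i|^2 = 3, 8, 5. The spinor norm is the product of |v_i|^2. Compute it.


Spinor norm N(V) = |v1|^2 * |v2|^2 * ... * |v3|^2
= 3 * 8 * 5
Running product: 3, 24, 120
N(V) = 120


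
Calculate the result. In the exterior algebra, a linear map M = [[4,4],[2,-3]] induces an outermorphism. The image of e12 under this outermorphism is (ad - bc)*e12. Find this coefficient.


The outermorphism of a linear map f sends e1^e2 to f(e1)^f(e2).
f(e1) = 4*e1 + 2*e2
f(e2) = 4*e1 - 3*e2
f(e1) ^ f(e2) = (4*e1 + 2*e2) ^ (4*e1 - 3*e2)
= 4*(-3)*e12 + 2*4*e21
= (-12 - 8)*e12
= -20*e12
Coefficient = -20


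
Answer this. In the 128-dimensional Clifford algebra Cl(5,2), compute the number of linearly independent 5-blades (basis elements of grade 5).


Number of grade-k basis blades in Cl(p,q) with n = p + q is C(n, k).
n = 5 + 2 = 7
C(7, 5) = 7! / (5! * 2!)
= 5040 / (120 * 2)
= 21


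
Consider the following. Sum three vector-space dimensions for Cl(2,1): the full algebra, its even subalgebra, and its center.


n = 2 + 1 = 3
Total dim = 2^3 = 8
Even subalgebra dim = 2^2 = 4
n is odd, so center dim = 2
Sum = 8 + 4 + 2 = 14


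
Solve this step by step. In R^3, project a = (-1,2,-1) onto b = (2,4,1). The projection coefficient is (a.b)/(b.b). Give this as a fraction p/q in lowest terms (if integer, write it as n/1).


Projection coefficient = (a . b) / (b . b)
a . b = (-1)*2 + 2*4 + (-1)*1
= -2 + 8 + (-1) = 5
b . b = 2^2 + 4^2 + 1^2
= 4 + 16 + 1 = 21
Coefficient = 5/21
In lowest terms: 5/21


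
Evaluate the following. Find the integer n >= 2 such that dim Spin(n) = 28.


dim Spin(n) = dim so(n) = n(n-1)/2.
Solve n(n-1)/2 = 28, i.e. n^2 - n - 56 = 0.
Discriminant = 1 + 8*28 = 225
n = (1 + sqrt(225))/2 = (1 + 15)/2 = 8


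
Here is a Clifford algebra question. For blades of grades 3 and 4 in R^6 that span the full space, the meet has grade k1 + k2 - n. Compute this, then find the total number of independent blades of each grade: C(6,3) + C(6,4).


Meet grade = grade(A) + grade(B) - n
= 3 + 4 - 6 = 1
C(6,3) = 20
C(6,4) = 15
dim_A + dim_B = 20 + 15 = 35


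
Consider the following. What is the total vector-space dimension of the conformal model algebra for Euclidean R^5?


The conformal model of R^5 uses Cl(6,1): the 5 Euclidean generators plus two extra orthogonal generators e+ (e+^2 = +1) and e- (e-^2 = -1), from which the null vectors e0, einf are built.
Number of generators m = 5 + 2 = 7.
dim Cl(p,q) = 2^m = 2^7 = 128


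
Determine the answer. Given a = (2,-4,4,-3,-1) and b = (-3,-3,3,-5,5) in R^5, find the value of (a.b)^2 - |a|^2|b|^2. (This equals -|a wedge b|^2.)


a . b = 2*(-3) + (-4)*(-3) + 4*3 + (-3)*(-5) + (-1)*5
= -6 + 12 + 12 + 15 + (-5) = 28
|a|^2 = 2^2 + (-4)^2 + 4^2 + (-3)^2 + (-1)^2 = 46
|b|^2 = (-3)^2 + (-3)^2 + 3^2 + (-5)^2 + 5^2 = 77
(a.b)^2 = 28^2 = 784
|a|^2 * |b|^2 = 46 * 77 = 3542
Result = 784 - 3542 = -2758


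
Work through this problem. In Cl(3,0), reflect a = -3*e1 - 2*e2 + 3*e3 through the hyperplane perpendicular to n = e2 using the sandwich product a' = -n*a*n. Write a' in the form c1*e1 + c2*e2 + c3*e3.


Reflection formula: a' = -n*a*n, with n = e2 (unit vector, n^2 = 1).
For reflection through hyperplane perp to e2:
The component along e2 flips sign, others stay.
a = (-3, -2, 3)
a' = (-3, 2, 3)
a' = -3*e1 + 2*e2 + 3*e3


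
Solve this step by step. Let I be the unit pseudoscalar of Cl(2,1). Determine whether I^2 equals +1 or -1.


The pseudoscalar I = e1...e_n (product of all n generators) of Cl(p,q) satisfies I^2 = (-1)^(q + n(n-1)/2).
p = 2, q = 1, n = p + q = 3
n(n-1)/2 = 3 * 2 / 2 = 3
Exponent = q + n(n-1)/2 = 1 + 3 = 4
I^2 = (-1)^4 = +1


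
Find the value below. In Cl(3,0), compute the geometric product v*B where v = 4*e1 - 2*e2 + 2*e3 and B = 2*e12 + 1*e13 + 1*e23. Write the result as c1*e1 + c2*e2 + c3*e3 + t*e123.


vB has grade-1 (vector) and grade-3 (trivector) parts: vB = (v _| B) + (v ^ B).
Vector part <vB>_1:
  e1: -v2*b12 - v3*b13 = -(-2)*(2) - (2)*(1) = 2
  e2: v1*b12 - v3*b23 = (4)*(2) - (2)*(1) = 6
  e3: v1*b13 + v2*b23 = (4)*(1) + (-2)*(1) = 2
Trivector part <vB>_3:
  e123: v1*b23 - v2*b13 + v3*b12 = (4)*(1) - (-2)*(1) + (2)*(2) = 10
vB = 2*e1 + 6*e2 + 2*e3 + 10*e123


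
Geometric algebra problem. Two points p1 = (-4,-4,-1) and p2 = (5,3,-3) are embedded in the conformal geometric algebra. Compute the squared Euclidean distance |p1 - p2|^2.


p1 - p2 = (-9, -7, 2)
|p1 - p2|^2 = (-9)^2 + (-7)^2 + 2^2
= 81 + 49 + 4
= 134


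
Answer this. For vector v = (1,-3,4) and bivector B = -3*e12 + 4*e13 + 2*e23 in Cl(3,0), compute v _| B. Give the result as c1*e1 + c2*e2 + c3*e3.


Left contraction v _| B = <vB>_1 (grade-1 part of the geometric product vB).
Using e1_|e12 = e2, e2_|e12 = -e1, e1_|e13 = e3, e3_|e13 = -e1, e2_|e23 = e3, e3_|e23 = -e2:
e1 coeff: -v2*b12 - v3*b13 = -(-3)*(-3) - (4)*(4) = -25
e2 coeff: v1*b12 - v3*b23 = (1)*(-3) - (4)*(2) = -11
e3 coeff: v1*b13 + v2*b23 = (1)*(4) + (-3)*(2) = -2
v _| B = -25*e1 - 11*e2 - 2*e3


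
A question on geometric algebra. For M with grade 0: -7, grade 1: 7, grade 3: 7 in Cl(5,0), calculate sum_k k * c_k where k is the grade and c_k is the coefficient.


Grade-weighted sum = sum of grade_k * coefficient_k
0*(-7) = 0
1*7 = 7
3*7 = 21
Total = 0 + 7 + 21 = 28


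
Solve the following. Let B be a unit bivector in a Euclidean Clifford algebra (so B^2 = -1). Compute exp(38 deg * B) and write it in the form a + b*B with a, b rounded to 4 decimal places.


For a unit bivector B with B^2 = -1, the exponential series gives
e^(theta*B) = cos(theta) + sin(theta)*B (the GA analogue of Euler's formula).
theta = 38 degrees = 0.663225 rad
cos(38 deg) = 0.7880
sin(38 deg) = 0.6157
exp(theta*B) = 0.7880 + 0.6157*B


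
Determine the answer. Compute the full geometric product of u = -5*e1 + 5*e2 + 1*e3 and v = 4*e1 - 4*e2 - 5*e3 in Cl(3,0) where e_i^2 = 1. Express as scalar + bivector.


In Cl(3,0): e_i^2 = 1, e_ie_j = -e_je_i for i != j.
Scalar part = u . v = (-5)*4 + 5*(-4) + 1*(-5)
= -20 + (-20) + (-5) = -45
e12 coeff = (-5)*(-4) - 5*4 = 20 - 20 = 0
e13 coeff = (-5)*(-5) - 1*4 = 25 - 4 = 21
e23 coeff = 5*(-5) - 1*(-4) = -25 - (-4) = -21
uv = -45 + 0*e12 + 21*e13 - 21*e23


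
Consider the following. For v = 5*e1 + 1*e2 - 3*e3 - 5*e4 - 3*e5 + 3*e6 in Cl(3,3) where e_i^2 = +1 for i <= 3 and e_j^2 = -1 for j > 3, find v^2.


v^2 = sum of c_i^2 * e_i^2
Positive signature terms (e_i^2 = +1): 5^2 + 1^2 + (-3)^2 = 35
Negative signature terms (e_j^2 = -1): (-5)^2 + (-3)^2 + 3^2 = 43
v^2 = 35 - 43 = -8


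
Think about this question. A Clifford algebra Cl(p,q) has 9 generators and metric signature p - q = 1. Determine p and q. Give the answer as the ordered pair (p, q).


We need p + q = 9 and p - q = 1.
Adding: 2p = 9 + 1 = 10, so p = 5.
Then q = 9 - 5 = 4.
(p, q) = (5, 4)


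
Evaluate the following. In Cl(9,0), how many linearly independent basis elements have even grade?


Even subalgebra dimension = 2^(n-1)
n = 9 + 0 = 9
2^(9 - 1) = 2^8 = 256
Verification: sum of C(9,k) for even k = 1 + 36 + 126 + 84 + 9 = 256
Result = 256


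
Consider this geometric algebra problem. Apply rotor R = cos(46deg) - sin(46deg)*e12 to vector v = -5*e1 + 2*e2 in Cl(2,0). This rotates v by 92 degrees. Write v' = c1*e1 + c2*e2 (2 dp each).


Rotor R = cos(46deg) - sin(46deg)*e12
Rotation angle theta = 2 * 46 = 92 degrees
v' = R*v*~R rotates v by theta.
cos(92deg) = -0.0349, sin(92deg) = 0.9994
v'_1 = -5*cos(92deg) - 2*sin(92deg)
= -5*(-0.0349) - 2*0.9994
= -1.82
v'_2 = -5*sin(92deg) + 2*cos(92deg)
= -5*0.9994 + 2*(-0.0349)
= -5.07
v' = -1.82*e1 - 5.07*e2


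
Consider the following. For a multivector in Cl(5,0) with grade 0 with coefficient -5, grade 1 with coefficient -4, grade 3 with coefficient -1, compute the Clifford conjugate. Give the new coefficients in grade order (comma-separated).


Clifford conjugate sign for grade k: (-1)^(k(k+1)/2)
Grade 0: (-1)^(0*1/2) = (-1)^0 = 1, coeff -5 -> -5
Grade 1: (-1)^(1*2/2) = (-1)^1 = -1, coeff -4 -> 4
Grade 3: (-1)^(3*4/2) = (-1)^6 = 1, coeff -1 -> -1
Conjugated coefficients: -5, 4, -1


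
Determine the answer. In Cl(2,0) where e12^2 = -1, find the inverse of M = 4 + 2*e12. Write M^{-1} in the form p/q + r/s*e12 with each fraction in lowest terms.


M = 4 + 2*e12, where e12^2 = -1.
Since M commutes with its reverse ~M = a - b*e12, M * ~M = a^2 - b^2*e12^2 = a^2 + b^2.
So M^{-1} = ~M / (a^2 + b^2) = (a - b*e12)/(a^2 + b^2).
a^2 + b^2 = 16 + 4 = 20
Scalar part = 4/20 = 1/5
Bivector coeff = -2/20 = -1/10
M^{-1} = 1/5 - 1/10*e12


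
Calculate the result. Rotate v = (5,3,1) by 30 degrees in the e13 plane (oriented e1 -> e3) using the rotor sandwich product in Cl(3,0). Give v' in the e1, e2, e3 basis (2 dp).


Rotor R = cos(15deg) - sin(15deg)*e13
Rotation angle theta = 2 * 15 = 30 degrees in the e13 plane (e1 -> e3).
The component perpendicular to the plane (e2) is invariant: v'_2 = v2 = 3.00
cos(30deg) = 0.8660, sin(30deg) = 0.5000
v'_1 = v1*cos(theta) - v3*sin(theta) = 5*0.8660 - 1*0.5000 = 3.83
v'_3 = v1*sin(theta) + v3*cos(theta) = 5*0.5000 + 1*0.8660 = 3.37
v' = 3.83*e1 + 3.00*e2 + 3.37*e3


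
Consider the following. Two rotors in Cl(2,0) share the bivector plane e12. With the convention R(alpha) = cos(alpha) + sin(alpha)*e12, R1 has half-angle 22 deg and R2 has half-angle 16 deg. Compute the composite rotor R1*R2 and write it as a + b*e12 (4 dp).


Same-plane rotors commute and their half-angles add:
R1*R2 = cos(a1 + a2) + sin(a1 + a2)*e12.
a1 + a2 = 22 + 16 = 38 deg
cos(38 deg) = 0.7880
sin(38 deg) = 0.6157
R1*R2 = 0.7880 + 0.6157*e12
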